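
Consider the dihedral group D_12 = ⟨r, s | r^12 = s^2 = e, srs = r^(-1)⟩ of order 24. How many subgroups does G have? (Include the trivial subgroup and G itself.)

34

|G| = 24, so by Lagrange every subgroup order divides 24. Divisors: 1, 2, 3, 4, 6, 8, 12, 24.
Subgroups by order — order 1: 1; order 2: 13; order 3: 1; order 4: 7; order 6: 5; order 8: 3; order 12: 3; order 24: 1.
Total: 1 + 13 + 1 + 7 + 5 + 3 + 3 + 1 = 34.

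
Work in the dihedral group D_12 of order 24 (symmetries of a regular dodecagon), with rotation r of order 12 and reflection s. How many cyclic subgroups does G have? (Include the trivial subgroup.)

18

Each element a generates a cyclic subgroup ⟨a⟩; distinct elements may generate the same one (a cyclic group of order d has φ(d) generators).
Cyclic subgroups by order — order 1: 1; order 2: 13; order 3: 1; order 4: 1; order 6: 1; order 12: 1.
Total: 18.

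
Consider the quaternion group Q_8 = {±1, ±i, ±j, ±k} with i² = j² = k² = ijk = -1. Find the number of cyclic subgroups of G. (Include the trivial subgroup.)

Each element a generates a cyclic subgroup ⟨a⟩; distinct elements may generate the same one (a cyclic group of order d has φ(d) generators).
Cyclic subgroups by order — order 1: 1; order 2: 1; order 4: 3.
Total: 5.

5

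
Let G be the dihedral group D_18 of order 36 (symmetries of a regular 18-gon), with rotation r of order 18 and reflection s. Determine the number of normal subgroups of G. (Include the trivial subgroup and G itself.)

G has 45 subgroups. Checking conjugation-invariance by order — order 1: 1/1 normal; order 2: 1/19 normal; order 3: 1/1 normal; order 4: 0/9 normal; order 6: 1/7 normal; order 9: 1/1 normal; order 12: 0/3 normal; order 18: 3/3 normal; order 36: 1/1 normal.
Total normal subgroups: 9.

9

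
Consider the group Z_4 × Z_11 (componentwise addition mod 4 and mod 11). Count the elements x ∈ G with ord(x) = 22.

10

An element (a,b) has order lcm(ord(a), ord(b)); count pairs with lcm equal to 22.
Enumerating gives 10 such elements.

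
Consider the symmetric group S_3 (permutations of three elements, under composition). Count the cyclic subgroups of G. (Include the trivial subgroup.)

A cyclic subgroup of order d is generated by each of its φ(d) elements of order d, so the cyclic subgroups of order d number (#elements of order d)/φ(d).
Cyclic subgroups by order — order 1: 1; order 2: 3; order 3: 1.
Total: 5.

5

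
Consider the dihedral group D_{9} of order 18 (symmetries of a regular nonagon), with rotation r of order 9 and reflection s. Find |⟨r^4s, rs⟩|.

6

|⟨r^4s⟩| = 2 and |⟨rs⟩| = 2, so |H| is a multiple of lcm(2, 2) = 2 and divides |G| = 18.
Closing under the operation: H = {e, r^3, r^6, rs, r^4s, r^7s}, so |H| = 6.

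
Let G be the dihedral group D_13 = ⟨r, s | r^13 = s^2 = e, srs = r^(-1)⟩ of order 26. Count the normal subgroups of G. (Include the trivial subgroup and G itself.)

G has 16 subgroups. Checking conjugation-invariance by order — order 1: 1/1 normal; order 2: 0/13 normal; order 13: 1/1 normal; order 26: 1/1 normal.
Total normal subgroups: 3.

3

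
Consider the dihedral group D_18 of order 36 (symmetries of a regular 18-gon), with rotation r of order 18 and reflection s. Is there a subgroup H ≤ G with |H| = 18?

Yes

18 | 36. A subgroup of order 18 is {e, r, r^2, r^3, r^4, r^5, r^6, r^7, r^8, r^9, r^10, r^11, r^12, r^13, r^14, r^15, r^16, r^17}.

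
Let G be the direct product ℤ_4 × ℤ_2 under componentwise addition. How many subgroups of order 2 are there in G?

|G| = 8 and 2 | 8, so subgroups of order 2 are possible by Lagrange.
The subgroups of order 2 are: {(0,0), (0,1)}; {(0,0), (2,0)}; {(0,0), (2,1)}.
So G has 3 subgroups of order 2.

3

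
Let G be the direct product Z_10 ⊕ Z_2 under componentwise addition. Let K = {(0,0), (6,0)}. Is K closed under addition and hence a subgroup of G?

(6,0) ∈ K but its inverse (4,0) ∉ K, so K is not a subgroup.

No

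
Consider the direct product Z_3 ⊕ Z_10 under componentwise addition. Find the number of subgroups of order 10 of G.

1

|G| = 30 and 10 | 30, so subgroups of order 10 are possible by Lagrange.
The subgroups of order 10 are: {(0,0), (0,1), (0,2), (0,3), (0,4), (0,5), (0,6), (0,7), (0,8), (0,9)}.
So G has 1 subgroup of order 10.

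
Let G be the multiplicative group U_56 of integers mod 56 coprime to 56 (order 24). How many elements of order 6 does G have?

14

Enumerating element orders in G gives 14 elements of order 6.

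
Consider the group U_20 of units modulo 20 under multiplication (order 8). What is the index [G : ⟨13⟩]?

2

|⟨13⟩| = 4 and |G| = 8.
By Lagrange, [G : H] = |G|/|H| = 8/4 = 2.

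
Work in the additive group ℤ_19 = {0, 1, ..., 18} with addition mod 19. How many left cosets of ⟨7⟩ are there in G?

1

|⟨7⟩| = 19 and |G| = 19.
By Lagrange, [G : H] = |G|/|H| = 19/19 = 1.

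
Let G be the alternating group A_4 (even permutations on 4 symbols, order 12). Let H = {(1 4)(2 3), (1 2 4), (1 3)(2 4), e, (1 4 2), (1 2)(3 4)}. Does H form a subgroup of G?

No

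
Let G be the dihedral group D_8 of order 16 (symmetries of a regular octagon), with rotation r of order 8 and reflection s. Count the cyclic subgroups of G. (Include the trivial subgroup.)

A cyclic subgroup of order d is generated by each of its φ(d) elements of order d, so the cyclic subgroups of order d number (#elements of order d)/φ(d).
Cyclic subgroups by order — order 1: 1; order 2: 9; order 4: 1; order 8: 1.
Total: 12.

12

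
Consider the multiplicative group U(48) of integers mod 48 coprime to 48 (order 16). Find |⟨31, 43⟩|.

|⟨31⟩| = 2 and |⟨43⟩| = 4, so |H| is a multiple of lcm(2, 4) = 4 and divides |G| = 16.
Closing under the operation: H = {1, 7, 13, 19, 25, 31, 37, 43}, so |H| = 8.

8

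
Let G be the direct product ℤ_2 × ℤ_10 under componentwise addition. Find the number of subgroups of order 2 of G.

3

|G| = 20 and 2 | 20, so subgroups of order 2 are possible by Lagrange.
The subgroups of order 2 are: {(0,0), (0,5)}; {(0,0), (1,0)}; {(0,0), (1,5)}.
So G has 3 subgroups of order 2.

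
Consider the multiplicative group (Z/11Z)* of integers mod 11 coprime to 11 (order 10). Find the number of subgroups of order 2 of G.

1

|G| = 10 and 2 | 10, so subgroups of order 2 are possible by Lagrange.
The subgroups of order 2 are: {1, 10}.
So G has 1 subgroup of order 2.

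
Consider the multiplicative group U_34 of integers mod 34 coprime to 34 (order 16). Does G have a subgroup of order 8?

Yes

8 | 16. A subgroup of order 8 is {1, 9, 13, 15, 19, 21, 25, 33}.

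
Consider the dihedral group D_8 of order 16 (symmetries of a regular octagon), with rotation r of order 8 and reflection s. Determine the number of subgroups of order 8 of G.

3

|G| = 16 and 8 | 16, so subgroups of order 8 are possible by Lagrange.
The subgroups of order 8 are: {e, r, r^2, r^3, r^4, r^5, r^6, r^7}; {e, r^2, r^4, r^6, s, r^2s, r^4s, r^6s}; {e, r^2, r^4, r^6, rs, r^3s, r^5s, r^7s}.
So G has 3 subgroups of order 8.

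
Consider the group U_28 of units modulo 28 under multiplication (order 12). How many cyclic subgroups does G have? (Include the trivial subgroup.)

Group the elements of G by the cyclic subgroup they generate; each cyclic subgroup of order d accounts for φ(d) elements.
Cyclic subgroups by order — order 1: 1; order 2: 3; order 3: 1; order 6: 3.
Total: 8.

8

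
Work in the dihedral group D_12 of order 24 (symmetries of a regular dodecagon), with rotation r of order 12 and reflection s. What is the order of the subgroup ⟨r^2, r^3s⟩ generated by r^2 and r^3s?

|⟨r^2⟩| = 6 and |⟨r^3s⟩| = 2, so |H| is a multiple of lcm(6, 2) = 6 and divides |G| = 24.
Closing under the operation: H = {e, r^2, r^4, r^6, r^8, r^10, rs, r^3s, r^5s, r^7s, r^9s, r^11s}, so |H| = 12.

12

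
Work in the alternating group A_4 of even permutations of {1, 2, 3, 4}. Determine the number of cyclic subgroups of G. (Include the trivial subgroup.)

8

A cyclic subgroup of order d is generated by each of its φ(d) elements of order d, so the cyclic subgroups of order d number (#elements of order d)/φ(d).
Cyclic subgroups by order — order 1: 1; order 2: 3; order 3: 4.
Total: 8.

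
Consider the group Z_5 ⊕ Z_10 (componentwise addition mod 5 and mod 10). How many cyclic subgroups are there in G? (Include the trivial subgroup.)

14

Group the elements of G by the cyclic subgroup they generate; each cyclic subgroup of order d accounts for φ(d) elements.
Cyclic subgroups by order — order 1: 1; order 2: 1; order 5: 6; order 10: 6.
Total: 14.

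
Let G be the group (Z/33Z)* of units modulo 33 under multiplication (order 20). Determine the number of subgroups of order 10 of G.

3

|G| = 20 and 10 | 20, so subgroups of order 10 are possible by Lagrange.
The subgroups of order 10 are: {1, 4, 7, 10, 13, 16, 19, 25, 28, 31}; {1, 4, 5, 14, 16, 20, 23, 25, 26, 31}; {1, 2, 4, 8, 16, 17, 25, 29, 31, 32}.
So G has 3 subgroups of order 10.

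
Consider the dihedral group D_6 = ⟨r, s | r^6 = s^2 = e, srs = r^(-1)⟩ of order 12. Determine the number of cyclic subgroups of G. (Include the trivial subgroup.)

10

A cyclic subgroup of order d is generated by each of its φ(d) elements of order d, so the cyclic subgroups of order d number (#elements of order d)/φ(d).
Cyclic subgroups by order — order 1: 1; order 2: 7; order 3: 1; order 6: 1.
Total: 10.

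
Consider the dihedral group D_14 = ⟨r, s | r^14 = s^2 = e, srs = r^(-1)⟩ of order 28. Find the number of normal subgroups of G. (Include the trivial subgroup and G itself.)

7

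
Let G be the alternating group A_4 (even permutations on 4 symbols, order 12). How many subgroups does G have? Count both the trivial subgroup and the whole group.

|G| = 12, so by Lagrange every subgroup order divides 12. Divisors: 1, 2, 3, 4, 6, 12.
Subgroups by order — order 1: 1; order 2: 3; order 3: 4; order 4: 1; order 6: 0; order 12: 1.
Total: 1 + 3 + 4 + 1 + 0 + 1 = 10.

10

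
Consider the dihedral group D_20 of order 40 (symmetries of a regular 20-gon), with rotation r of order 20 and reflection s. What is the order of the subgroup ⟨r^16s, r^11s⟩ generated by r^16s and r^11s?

|⟨r^16s⟩| = 2 and |⟨r^11s⟩| = 2, so |H| is a multiple of lcm(2, 2) = 2 and divides |G| = 40.
Closing under the operation: H = {e, r^5, r^10, r^15, rs, r^6s, r^11s, r^16s}, so |H| = 8.

8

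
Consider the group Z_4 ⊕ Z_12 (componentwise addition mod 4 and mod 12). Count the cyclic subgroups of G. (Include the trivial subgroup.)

A cyclic subgroup of order d is generated by each of its φ(d) elements of order d, so the cyclic subgroups of order d number (#elements of order d)/φ(d).
Cyclic subgroups by order — order 1: 1; order 2: 3; order 3: 1; order 4: 6; order 6: 3; order 12: 6.
Total: 20.

20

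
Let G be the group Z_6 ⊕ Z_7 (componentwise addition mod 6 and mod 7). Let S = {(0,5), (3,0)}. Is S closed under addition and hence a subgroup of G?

The identity (0,0) ∉ S, so S is not a subgroup.

No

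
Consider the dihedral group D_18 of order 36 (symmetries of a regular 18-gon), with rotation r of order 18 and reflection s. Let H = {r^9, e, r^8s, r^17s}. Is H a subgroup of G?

Yes

|H| = 4 divides |G| = 36, consistent with Lagrange.
H contains the identity, every element's inverse is in H, and H is closed under ·: it is a subgroup.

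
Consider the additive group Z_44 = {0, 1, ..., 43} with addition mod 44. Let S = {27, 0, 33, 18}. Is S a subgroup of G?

33 ∈ S but its inverse 11 ∉ S, so S is not a subgroup.

No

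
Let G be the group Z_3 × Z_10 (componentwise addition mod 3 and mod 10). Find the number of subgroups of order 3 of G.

1

|G| = 30 and 3 | 30, so subgroups of order 3 are possible by Lagrange.
The subgroups of order 3 are: {(0,0), (1,0), (2,0)}.
So G has 1 subgroup of order 3.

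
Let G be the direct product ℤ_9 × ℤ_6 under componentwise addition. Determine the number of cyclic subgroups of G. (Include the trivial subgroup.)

16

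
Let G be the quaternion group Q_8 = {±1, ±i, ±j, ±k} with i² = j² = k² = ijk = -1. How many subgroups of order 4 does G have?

3

|G| = 8 and 4 | 8, so subgroups of order 4 are possible by Lagrange.
The subgroups of order 4 are: {1, -1, i, -i}; {1, -1, j, -j}; {1, -1, k, -k}.
So G has 3 subgroups of order 4.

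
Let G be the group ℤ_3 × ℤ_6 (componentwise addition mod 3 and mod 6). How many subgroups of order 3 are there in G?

4

|G| = 18 and 3 | 18, so subgroups of order 3 are possible by Lagrange.
The subgroups of order 3 are: {(0,0), (0,2), (0,4)}; {(0,0), (1,0), (2,0)}; {(0,0), (1,2), (2,4)}; {(0,0), (1,4), (2,2)}.
So G has 4 subgroups of order 3.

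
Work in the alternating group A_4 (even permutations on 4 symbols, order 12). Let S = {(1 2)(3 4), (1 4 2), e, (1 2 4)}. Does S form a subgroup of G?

No

Closure fails: (1 2)(3 4) ∘ (1 2 4) = (2 3 4) ∉ S. So S is not a subgroup.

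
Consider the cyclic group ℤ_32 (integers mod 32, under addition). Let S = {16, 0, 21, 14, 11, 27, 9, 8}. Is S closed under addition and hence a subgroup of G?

No

27 ∈ S but its inverse 5 ∉ S, so S is not a subgroup.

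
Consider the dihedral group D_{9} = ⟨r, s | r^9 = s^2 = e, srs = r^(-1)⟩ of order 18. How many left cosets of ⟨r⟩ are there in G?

2

|⟨r⟩| = 9 and |G| = 18.
By Lagrange, [G : H] = |G|/|H| = 18/9 = 2.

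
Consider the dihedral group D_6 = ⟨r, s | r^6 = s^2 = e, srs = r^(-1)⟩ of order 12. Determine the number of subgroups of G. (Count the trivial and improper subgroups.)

16

|G| = 12, so by Lagrange every subgroup order divides 12. Divisors: 1, 2, 3, 4, 6, 12.
Subgroups by order — order 1: 1; order 2: 7; order 3: 1; order 4: 3; order 6: 3; order 12: 1.
Total: 1 + 7 + 1 + 3 + 3 + 1 = 16.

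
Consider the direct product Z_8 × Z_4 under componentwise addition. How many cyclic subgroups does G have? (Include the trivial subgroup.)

Each element a generates a cyclic subgroup ⟨a⟩; distinct elements may generate the same one (a cyclic group of order d has φ(d) generators).
Cyclic subgroups by order — order 1: 1; order 2: 3; order 4: 6; order 8: 4.
Total: 14.

14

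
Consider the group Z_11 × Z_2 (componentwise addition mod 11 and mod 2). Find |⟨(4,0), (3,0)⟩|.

|⟨(4,0)⟩| = 11 and |⟨(3,0)⟩| = 11, so |H| is a multiple of lcm(11, 11) = 11 and divides |G| = 22.
Closing under the operation: H = {(0,0), (1,0), (2,0), (3,0), (4,0), (5,0), (6,0), (7,0), (8,0), (9,0), (10,0)}, so |H| = 11.

11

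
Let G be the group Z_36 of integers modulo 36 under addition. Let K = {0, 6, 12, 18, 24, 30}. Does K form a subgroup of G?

Yes

|K| = 6 divides |G| = 36, consistent with Lagrange.
K contains the identity, every element's inverse is in K, and K is closed under +: it is a subgroup.
In fact K = ⟨6⟩.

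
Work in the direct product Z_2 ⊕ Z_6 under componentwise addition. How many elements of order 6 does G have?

6

An element (a,b) has order lcm(ord(a), ord(b)); count pairs with lcm equal to 6.
Enumerating gives 6 such elements.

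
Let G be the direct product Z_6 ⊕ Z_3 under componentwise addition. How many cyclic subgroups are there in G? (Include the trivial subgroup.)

10

Group the elements of G by the cyclic subgroup they generate; each cyclic subgroup of order d accounts for φ(d) elements.
Cyclic subgroups by order — order 1: 1; order 2: 1; order 3: 4; order 6: 4.
Total: 10.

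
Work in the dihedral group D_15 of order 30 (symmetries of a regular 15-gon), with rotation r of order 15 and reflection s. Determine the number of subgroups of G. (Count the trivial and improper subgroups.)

28

|G| = 30, so by Lagrange every subgroup order divides 30. Divisors: 1, 2, 3, 5, 6, 10, 15, 30.
Subgroups by order — order 1: 1; order 2: 15; order 3: 1; order 5: 1; order 6: 5; order 10: 3; order 15: 1; order 30: 1.
Total: 1 + 15 + 1 + 1 + 5 + 3 + 1 + 1 = 28.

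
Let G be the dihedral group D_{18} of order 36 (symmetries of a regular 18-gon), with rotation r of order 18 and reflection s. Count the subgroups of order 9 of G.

1

|G| = 36 and 9 | 36, so subgroups of order 9 are possible by Lagrange.
The subgroups of order 9 are: {e, r^2, r^4, r^6, r^8, r^10, r^12, r^14, r^16}.
So G has 1 subgroup of order 9.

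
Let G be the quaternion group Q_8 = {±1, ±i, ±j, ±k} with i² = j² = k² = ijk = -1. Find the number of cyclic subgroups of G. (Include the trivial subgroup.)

Each element a generates a cyclic subgroup ⟨a⟩; distinct elements may generate the same one (a cyclic group of order d has φ(d) generators).
Cyclic subgroups by order — order 1: 1; order 2: 1; order 4: 3.
Total: 5.

5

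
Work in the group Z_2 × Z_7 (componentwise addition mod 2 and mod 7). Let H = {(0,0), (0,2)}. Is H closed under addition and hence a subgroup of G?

No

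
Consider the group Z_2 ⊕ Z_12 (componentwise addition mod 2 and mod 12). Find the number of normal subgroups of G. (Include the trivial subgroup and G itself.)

G is abelian, so every subgroup is normal.
G has 16 subgroups in total, hence 16 normal subgroups.

16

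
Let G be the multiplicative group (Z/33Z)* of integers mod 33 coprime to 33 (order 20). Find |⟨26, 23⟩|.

10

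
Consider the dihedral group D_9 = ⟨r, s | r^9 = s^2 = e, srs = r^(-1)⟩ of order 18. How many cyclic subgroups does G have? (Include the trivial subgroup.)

12

A cyclic subgroup of order d is generated by each of its φ(d) elements of order d, so the cyclic subgroups of order d number (#elements of order d)/φ(d).
Cyclic subgroups by order — order 1: 1; order 2: 9; order 3: 1; order 9: 1.
Total: 12.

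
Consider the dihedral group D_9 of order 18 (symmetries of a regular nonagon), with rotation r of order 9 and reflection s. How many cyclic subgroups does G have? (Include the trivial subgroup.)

12

A cyclic subgroup of order d is generated by each of its φ(d) elements of order d, so the cyclic subgroups of order d number (#elements of order d)/φ(d).
Cyclic subgroups by order — order 1: 1; order 2: 9; order 3: 1; order 9: 1.
Total: 12.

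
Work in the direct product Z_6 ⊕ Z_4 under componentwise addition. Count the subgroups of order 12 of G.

|G| = 24 and 12 | 24, so subgroups of order 12 are possible by Lagrange.
The subgroups of order 12 are: {(0,0), (0,1), (0,2), (0,3), (2,0), (2,1), (2,2), (2,3), (4,0), (4,1), (4,2), (4,3)}; {(0,0), (0,2), (1,0), (1,2), (2,0), (2,2), (3,0), (3,2), (4,0), (4,2), (5,0), (5,2)}; {(0,0), (0,2), (1,1), (1,3), (2,0), (2,2), (3,1), (3,3), (4,0), (4,2), (5,1), (5,3)}.
So G has 3 subgroups of order 12.

3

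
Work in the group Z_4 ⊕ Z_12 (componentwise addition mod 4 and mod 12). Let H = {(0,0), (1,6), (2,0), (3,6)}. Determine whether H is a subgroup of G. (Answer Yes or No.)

Yes

|H| = 4 divides |G| = 48, consistent with Lagrange.
H contains the identity, every element's inverse is in H, and H is closed under +: it is a subgroup.
In fact H = ⟨(1,6)⟩.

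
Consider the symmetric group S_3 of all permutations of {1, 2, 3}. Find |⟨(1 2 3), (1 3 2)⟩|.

3

|⟨(1 2 3)⟩| = 3 and |⟨(1 3 2)⟩| = 3, so |H| is a multiple of lcm(3, 3) = 3 and divides |G| = 6.
Closing under the operation: H = {e, (1 2 3), (1 3 2)}, so |H| = 3.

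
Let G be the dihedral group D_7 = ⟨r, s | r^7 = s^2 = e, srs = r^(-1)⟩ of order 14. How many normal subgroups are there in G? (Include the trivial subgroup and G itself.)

3

G has 10 subgroups. Checking conjugation-invariance by order — order 1: 1/1 normal; order 2: 0/7 normal; order 7: 1/1 normal; order 14: 1/1 normal.
Total normal subgroups: 3.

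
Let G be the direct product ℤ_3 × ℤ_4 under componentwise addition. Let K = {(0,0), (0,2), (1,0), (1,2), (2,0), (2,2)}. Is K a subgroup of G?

|K| = 6 divides |G| = 12, consistent with Lagrange.
K contains the identity, every element's inverse is in K, and K is closed under +: it is a subgroup.
In fact K = ⟨(1,2)⟩.

Yes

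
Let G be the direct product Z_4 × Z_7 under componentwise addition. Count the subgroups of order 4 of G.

|G| = 28 and 4 | 28, so subgroups of order 4 are possible by Lagrange.
The subgroups of order 4 are: {(0,0), (1,0), (2,0), (3,0)}.
So G has 1 subgroup of order 4.

1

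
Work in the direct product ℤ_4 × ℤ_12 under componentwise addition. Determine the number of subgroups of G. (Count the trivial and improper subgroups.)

|G| = 48, so by Lagrange every subgroup order divides 48. Divisors: 1, 2, 3, 4, 6, 8, 12, 16, 24, 48.
Subgroups by order — order 1: 1; order 2: 3; order 3: 1; order 4: 7; order 6: 3; order 8: 3; order 12: 7; order 16: 1; order 24: 3; order 48: 1.
Total: 1 + 3 + 1 + 7 + 3 + 3 + 7 + 1 + 3 + 1 = 30.

30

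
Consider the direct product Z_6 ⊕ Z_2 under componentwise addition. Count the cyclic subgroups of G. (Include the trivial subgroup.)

8

Each element a generates a cyclic subgroup ⟨a⟩; distinct elements may generate the same one (a cyclic group of order d has φ(d) generators).
Cyclic subgroups by order — order 1: 1; order 2: 3; order 3: 1; order 6: 3.
Total: 8.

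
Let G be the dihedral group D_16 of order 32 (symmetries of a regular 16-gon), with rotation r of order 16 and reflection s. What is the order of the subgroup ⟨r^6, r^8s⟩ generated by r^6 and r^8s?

16

|⟨r^6⟩| = 8 and |⟨r^8s⟩| = 2, so |H| is a multiple of lcm(8, 2) = 8 and divides |G| = 32.
Closing under the operation: H = {e, r^2, r^4, r^6, r^8, r^10, r^12, r^14, s, r^2s, r^4s, r^6s, r^8s, r^10s, r^12s, r^14s}, so |H| = 16.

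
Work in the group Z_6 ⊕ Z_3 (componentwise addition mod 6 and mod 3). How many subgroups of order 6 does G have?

4

|G| = 18 and 6 | 18, so subgroups of order 6 are possible by Lagrange.
The subgroups of order 6 are: {(0,0), (0,1), (0,2), (3,0), (3,1), (3,2)}; {(0,0), (1,0), (2,0), (3,0), (4,0), (5,0)}; {(0,0), (1,1), (2,2), (3,0), (4,1), (5,2)}; {(0,0), (1,2), (2,1), (3,0), (4,2), (5,1)}.
So G has 4 subgroups of order 6.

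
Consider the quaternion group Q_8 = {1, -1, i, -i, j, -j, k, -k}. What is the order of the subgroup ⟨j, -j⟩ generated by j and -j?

|⟨j⟩| = 4 and |⟨-j⟩| = 4, so |H| is a multiple of lcm(4, 4) = 4 and divides |G| = 8.
Closing under the operation: H = {1, -1, j, -j}, so |H| = 4.

4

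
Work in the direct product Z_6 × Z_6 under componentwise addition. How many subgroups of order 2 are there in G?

3

|G| = 36 and 2 | 36, so subgroups of order 2 are possible by Lagrange.
The subgroups of order 2 are: {(0,0), (0,3)}; {(0,0), (3,0)}; {(0,0), (3,3)}.
So G has 3 subgroups of order 2.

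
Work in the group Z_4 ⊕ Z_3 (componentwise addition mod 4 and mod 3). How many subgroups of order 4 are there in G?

1

|G| = 12 and 4 | 12, so subgroups of order 4 are possible by Lagrange.
The subgroups of order 4 are: {(0,0), (1,0), (2,0), (3,0)}.
So G has 1 subgroup of order 4.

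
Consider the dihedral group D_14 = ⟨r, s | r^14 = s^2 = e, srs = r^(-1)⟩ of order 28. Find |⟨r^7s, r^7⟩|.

|⟨r^7s⟩| = 2 and |⟨r^7⟩| = 2, so |H| is a multiple of lcm(2, 2) = 2 and divides |G| = 28.
Closing under the operation: H = {e, r^7, s, r^7s}, so |H| = 4.

4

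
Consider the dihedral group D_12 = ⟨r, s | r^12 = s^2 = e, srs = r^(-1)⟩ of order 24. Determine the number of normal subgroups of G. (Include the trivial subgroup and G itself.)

9

G has 34 subgroups. Checking conjugation-invariance by order — order 1: 1/1 normal; order 2: 1/13 normal; order 3: 1/1 normal; order 4: 1/7 normal; order 6: 1/5 normal; order 8: 0/3 normal; order 12: 3/3 normal; order 24: 1/1 normal.
Total normal subgroups: 9.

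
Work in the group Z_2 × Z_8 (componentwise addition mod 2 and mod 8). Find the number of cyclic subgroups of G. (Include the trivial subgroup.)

Each element a generates a cyclic subgroup ⟨a⟩; distinct elements may generate the same one (a cyclic group of order d has φ(d) generators).
Cyclic subgroups by order — order 1: 1; order 2: 3; order 4: 2; order 8: 2.
Total: 8.

8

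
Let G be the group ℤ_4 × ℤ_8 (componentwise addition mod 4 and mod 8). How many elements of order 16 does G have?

0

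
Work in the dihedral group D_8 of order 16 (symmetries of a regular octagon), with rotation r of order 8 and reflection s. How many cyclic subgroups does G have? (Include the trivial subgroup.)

12

Group the elements of G by the cyclic subgroup they generate; each cyclic subgroup of order d accounts for φ(d) elements.
Cyclic subgroups by order — order 1: 1; order 2: 9; order 4: 1; order 8: 1.
Total: 12.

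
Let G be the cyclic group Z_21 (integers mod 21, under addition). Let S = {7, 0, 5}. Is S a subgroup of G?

5 ∈ S but its inverse 16 ∉ S, so S is not a subgroup.

No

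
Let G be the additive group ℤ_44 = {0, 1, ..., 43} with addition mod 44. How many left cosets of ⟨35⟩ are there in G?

1

|⟨35⟩| = 44 and |G| = 44.
By Lagrange, [G : H] = |G|/|H| = 44/44 = 1.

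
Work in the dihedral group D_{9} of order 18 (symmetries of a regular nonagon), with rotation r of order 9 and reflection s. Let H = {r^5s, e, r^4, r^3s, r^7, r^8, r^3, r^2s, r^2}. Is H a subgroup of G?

No

r^4 ∈ H but its inverse r^5 ∉ H, so H is not a subgroup.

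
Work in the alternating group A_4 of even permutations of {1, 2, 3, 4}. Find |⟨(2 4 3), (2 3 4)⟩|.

3

|⟨(2 4 3)⟩| = 3 and |⟨(2 3 4)⟩| = 3, so |H| is a multiple of lcm(3, 3) = 3 and divides |G| = 12.
Closing under the operation: H = {e, (2 3 4), (2 4 3)}, so |H| = 3.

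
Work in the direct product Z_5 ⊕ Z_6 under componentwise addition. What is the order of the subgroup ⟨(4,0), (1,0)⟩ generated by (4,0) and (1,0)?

|⟨(4,0)⟩| = 5 and |⟨(1,0)⟩| = 5, so |H| is a multiple of lcm(5, 5) = 5 and divides |G| = 30.
Closing under the operation: H = {(0,0), (1,0), (2,0), (3,0), (4,0)}, so |H| = 5.

5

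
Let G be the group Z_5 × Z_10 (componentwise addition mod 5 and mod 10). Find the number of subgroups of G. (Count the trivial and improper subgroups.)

16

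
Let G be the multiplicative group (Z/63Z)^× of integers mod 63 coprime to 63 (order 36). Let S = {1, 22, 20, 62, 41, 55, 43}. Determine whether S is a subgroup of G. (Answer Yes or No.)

|S| = 7 does not divide |G| = 36, so by Lagrange S is not a subgroup.

No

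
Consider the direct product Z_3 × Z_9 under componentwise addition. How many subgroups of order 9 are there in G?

|G| = 27 and 9 | 27, so subgroups of order 9 are possible by Lagrange.
The subgroups of order 9 are: {(0,0), (0,1), (0,2), (0,3), (0,4), (0,5), (0,6), (0,7), (0,8)}; {(0,0), (0,3), (0,6), (1,0), (1,3), (1,6), (2,0), (2,3), (2,6)}; {(0,0), (0,3), (0,6), (1,1), (1,4), (1,7), (2,2), (2,5), (2,8)}; {(0,0), (0,3), (0,6), (1,2), (1,5), (1,8), (2,1), (2,4), (2,7)}.
So G has 4 subgroups of order 9.

4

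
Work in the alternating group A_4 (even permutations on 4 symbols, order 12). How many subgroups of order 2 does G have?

|G| = 12 and 2 | 12, so subgroups of order 2 are possible by Lagrange.
The subgroups of order 2 are: {e, (1 2)(3 4)}; {e, (1 3)(2 4)}; {e, (1 4)(2 3)}.
So G has 3 subgroups of order 2.

3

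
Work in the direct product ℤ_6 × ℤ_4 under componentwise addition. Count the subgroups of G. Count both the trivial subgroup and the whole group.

|G| = 24, so by Lagrange every subgroup order divides 24. Divisors: 1, 2, 3, 4, 6, 8, 12, 24.
Subgroups by order — order 1: 1; order 2: 3; order 3: 1; order 4: 3; order 6: 3; order 8: 1; order 12: 3; order 24: 1.
Total: 1 + 3 + 1 + 3 + 3 + 1 + 3 + 1 = 16.

16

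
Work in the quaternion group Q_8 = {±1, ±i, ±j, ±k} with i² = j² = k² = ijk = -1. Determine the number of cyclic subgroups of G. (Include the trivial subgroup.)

Group the elements of G by the cyclic subgroup they generate; each cyclic subgroup of order d accounts for φ(d) elements.
Cyclic subgroups by order — order 1: 1; order 2: 1; order 4: 3.
Total: 5.

5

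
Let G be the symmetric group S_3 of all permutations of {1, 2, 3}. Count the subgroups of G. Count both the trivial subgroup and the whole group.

6

|G| = 6, so by Lagrange every subgroup order divides 6. Divisors: 1, 2, 3, 6.
Subgroups by order — order 1: 1; order 2: 3; order 3: 1; order 6: 1.
Total: 1 + 3 + 1 + 1 = 6.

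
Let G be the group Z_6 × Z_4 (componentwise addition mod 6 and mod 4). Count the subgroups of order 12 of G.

|G| = 24 and 12 | 24, so subgroups of order 12 are possible by Lagrange.
The subgroups of order 12 are: {(0,0), (0,1), (0,2), (0,3), (2,0), (2,1), (2,2), (2,3), (4,0), (4,1), (4,2), (4,3)}; {(0,0), (0,2), (1,0), (1,2), (2,0), (2,2), (3,0), (3,2), (4,0), (4,2), (5,0), (5,2)}; {(0,0), (0,2), (1,1), (1,3), (2,0), (2,2), (3,1), (3,3), (4,0), (4,2), (5,1), (5,3)}.
So G has 3 subgroups of order 12.

3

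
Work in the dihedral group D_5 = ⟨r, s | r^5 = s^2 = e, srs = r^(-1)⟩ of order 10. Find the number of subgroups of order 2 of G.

5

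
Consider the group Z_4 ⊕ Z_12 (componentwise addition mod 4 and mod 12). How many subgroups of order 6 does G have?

|G| = 48 and 6 | 48, so subgroups of order 6 are possible by Lagrange.
The subgroups of order 6 are: {(0,0), (0,2), (0,4), (0,6), (0,8), (0,10)}; {(0,0), (0,4), (0,8), (2,0), (2,4), (2,8)}; {(0,0), (0,4), (0,8), (2,2), (2,6), (2,10)}.
So G has 3 subgroups of order 6.

3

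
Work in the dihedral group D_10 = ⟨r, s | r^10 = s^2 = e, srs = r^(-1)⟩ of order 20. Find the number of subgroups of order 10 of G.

|G| = 20 and 10 | 20, so subgroups of order 10 are possible by Lagrange.
The subgroups of order 10 are: {e, r, r^2, r^3, r^4, r^5, r^6, r^7, r^8, r^9}; {e, r^2, r^4, r^6, r^8, s, r^2s, r^4s, r^6s, r^8s}; {e, r^2, r^4, r^6, r^8, rs, r^3s, r^5s, r^7s, r^9s}.
So G has 3 subgroups of order 10.

3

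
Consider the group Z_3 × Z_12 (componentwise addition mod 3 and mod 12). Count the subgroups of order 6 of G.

|G| = 36 and 6 | 36, so subgroups of order 6 are possible by Lagrange.
The subgroups of order 6 are: {(0,0), (0,2), (0,4), (0,6), (0,8), (0,10)}; {(0,0), (0,6), (1,0), (1,6), (2,0), (2,6)}; {(0,0), (0,6), (1,4), (1,10), (2,2), (2,8)}; {(0,0), (0,6), (1,2), (1,8), (2,4), (2,10)}.
So G has 4 subgroups of order 6.

4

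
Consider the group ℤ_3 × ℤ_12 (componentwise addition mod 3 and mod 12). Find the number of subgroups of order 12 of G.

|G| = 36 and 12 | 36, so subgroups of order 12 are possible by Lagrange.
The subgroups of order 12 are: {(0,0), (0,1), (0,2), (0,3), (0,4), (0,5), (0,6), (0,7), (0,8), (0,9), (0,10), (0,11)}; {(0,0), (0,3), (0,6), (0,9), (1,0), (1,3), (1,6), (1,9), (2,0), (2,3), (2,6), (2,9)}; {(0,0), (0,3), (0,6), (0,9), (1,1), (1,4), (1,7), (1,10), (2,2), (2,5), (2,8), (2,11)}; {(0,0), (0,3), (0,6), (0,9), (1,2), (1,5), (1,8), (1,11), (2,1), (2,4), (2,7), (2,10)}.
So G has 4 subgroups of order 12.

4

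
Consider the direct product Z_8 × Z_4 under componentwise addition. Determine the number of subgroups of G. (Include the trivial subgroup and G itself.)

22

|G| = 32, so by Lagrange every subgroup order divides 32. Divisors: 1, 2, 4, 8, 16, 32.
Subgroups by order — order 1: 1; order 2: 3; order 4: 7; order 8: 7; order 16: 3; order 32: 1.
Total: 1 + 3 + 7 + 7 + 3 + 1 = 22.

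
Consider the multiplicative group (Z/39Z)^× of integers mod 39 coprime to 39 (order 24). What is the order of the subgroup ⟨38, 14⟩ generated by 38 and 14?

4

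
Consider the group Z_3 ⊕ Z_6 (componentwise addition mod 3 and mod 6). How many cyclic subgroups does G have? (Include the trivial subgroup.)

Each element a generates a cyclic subgroup ⟨a⟩; distinct elements may generate the same one (a cyclic group of order d has φ(d) generators).
Cyclic subgroups by order — order 1: 1; order 2: 1; order 3: 4; order 6: 4.
Total: 10.

10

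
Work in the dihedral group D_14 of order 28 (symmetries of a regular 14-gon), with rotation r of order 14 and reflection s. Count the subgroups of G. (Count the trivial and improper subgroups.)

|G| = 28, so by Lagrange every subgroup order divides 28. Divisors: 1, 2, 4, 7, 14, 28.
Subgroups by order — order 1: 1; order 2: 15; order 4: 7; order 7: 1; order 14: 3; order 28: 1.
Total: 1 + 15 + 7 + 1 + 3 + 1 = 28.

28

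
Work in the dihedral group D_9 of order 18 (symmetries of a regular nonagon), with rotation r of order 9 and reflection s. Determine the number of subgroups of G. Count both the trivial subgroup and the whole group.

16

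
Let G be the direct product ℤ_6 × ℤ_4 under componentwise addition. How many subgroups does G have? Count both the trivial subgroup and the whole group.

16

|G| = 24, so by Lagrange every subgroup order divides 24. Divisors: 1, 2, 3, 4, 6, 8, 12, 24.
Subgroups by order — order 1: 1; order 2: 3; order 3: 1; order 4: 3; order 6: 3; order 8: 1; order 12: 3; order 24: 1.
Total: 1 + 3 + 1 + 3 + 3 + 1 + 3 + 1 = 16.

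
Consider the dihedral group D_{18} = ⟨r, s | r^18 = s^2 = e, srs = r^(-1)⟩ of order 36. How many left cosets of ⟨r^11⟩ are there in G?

|⟨r^11⟩| = 18 and |G| = 36.
By Lagrange, [G : H] = |G|/|H| = 36/18 = 2.

2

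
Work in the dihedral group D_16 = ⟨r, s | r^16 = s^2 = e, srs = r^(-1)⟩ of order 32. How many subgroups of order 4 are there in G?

|G| = 32 and 4 | 32, so subgroups of order 4 are possible by Lagrange.
The subgroups of order 4 are: {e, r^8, r^2s, r^10s}; {e, r^8, r^3s, r^11s}; {e, r^4, r^8, r^12}; {e, r^8, r^4s, r^12s}; … (9 in all).
So G has 9 subgroups of order 4.

9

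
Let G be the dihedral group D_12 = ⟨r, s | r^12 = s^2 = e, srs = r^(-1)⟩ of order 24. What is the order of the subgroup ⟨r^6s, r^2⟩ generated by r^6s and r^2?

12

|⟨r^6s⟩| = 2 and |⟨r^2⟩| = 6, so |H| is a multiple of lcm(2, 6) = 6 and divides |G| = 24.
Closing under the operation: H = {e, r^2, r^4, r^6, r^8, r^10, s, r^2s, r^4s, r^6s, r^8s, r^10s}, so |H| = 12.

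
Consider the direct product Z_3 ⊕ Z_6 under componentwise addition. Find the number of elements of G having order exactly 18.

An element (a,b) has order lcm(ord(a), ord(b)); count pairs with lcm equal to 18.
Enumerating gives 0 such elements.

0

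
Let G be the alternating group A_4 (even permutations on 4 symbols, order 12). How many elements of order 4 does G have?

0

No element of G has order 4 (even though 4 | 12).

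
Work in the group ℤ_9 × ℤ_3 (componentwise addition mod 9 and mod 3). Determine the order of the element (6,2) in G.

3

The order of (6,2) in Z_9 × Z_3 is lcm(ord(6) in Z_9, ord(2) in Z_3).
ord(6) = 3 and ord(2) = 3, so |⟨(6,2)⟩| = lcm(3, 3) = 3.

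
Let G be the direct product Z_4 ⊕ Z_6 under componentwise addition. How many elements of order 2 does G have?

An element (a,b) has order lcm(ord(a), ord(b)); count pairs with lcm equal to 2.
Enumerating gives 3 such elements.

3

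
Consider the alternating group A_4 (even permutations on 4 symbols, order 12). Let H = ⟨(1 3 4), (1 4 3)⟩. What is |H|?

3

|⟨(1 3 4)⟩| = 3 and |⟨(1 4 3)⟩| = 3, so |H| is a multiple of lcm(3, 3) = 3 and divides |G| = 12.
Closing under the operation: H = {e, (1 3 4), (1 4 3)}, so |H| = 3.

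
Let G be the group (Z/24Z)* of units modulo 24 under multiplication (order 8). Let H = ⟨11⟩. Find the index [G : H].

4

|⟨11⟩| = 2 and |G| = 8.
By Lagrange, [G : H] = |G|/|H| = 8/2 = 4.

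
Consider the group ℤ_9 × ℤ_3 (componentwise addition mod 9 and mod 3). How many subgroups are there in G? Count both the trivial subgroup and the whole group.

|G| = 27, so by Lagrange every subgroup order divides 27. Divisors: 1, 3, 9, 27.
Subgroups by order — order 1: 1; order 3: 4; order 9: 4; order 27: 1.
Total: 1 + 4 + 4 + 1 = 10.

10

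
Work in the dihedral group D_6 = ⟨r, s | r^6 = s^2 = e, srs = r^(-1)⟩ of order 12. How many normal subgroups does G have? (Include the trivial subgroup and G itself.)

G has 16 subgroups. Checking conjugation-invariance by order — order 1: 1/1 normal; order 2: 1/7 normal; order 3: 1/1 normal; order 4: 0/3 normal; order 6: 3/3 normal; order 12: 1/1 normal.
Total normal subgroups: 7.

7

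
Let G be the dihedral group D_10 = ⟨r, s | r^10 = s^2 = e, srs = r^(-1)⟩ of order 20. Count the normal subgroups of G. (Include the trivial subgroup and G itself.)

G has 22 subgroups. Checking conjugation-invariance by order — order 1: 1/1 normal; order 2: 1/11 normal; order 4: 0/5 normal; order 5: 1/1 normal; order 10: 3/3 normal; order 20: 1/1 normal.
Total normal subgroups: 7.

7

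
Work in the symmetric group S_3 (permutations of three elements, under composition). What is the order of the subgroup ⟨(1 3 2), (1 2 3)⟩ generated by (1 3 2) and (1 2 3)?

3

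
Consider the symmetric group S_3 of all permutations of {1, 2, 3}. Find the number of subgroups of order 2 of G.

3

|G| = 6 and 2 | 6, so subgroups of order 2 are possible by Lagrange.
The subgroups of order 2 are: {e, (1 2)}; {e, (1 3)}; {e, (2 3)}.
So G has 3 subgroups of order 2.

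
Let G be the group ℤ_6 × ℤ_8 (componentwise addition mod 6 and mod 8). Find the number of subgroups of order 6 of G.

|G| = 48 and 6 | 48, so subgroups of order 6 are possible by Lagrange.
The subgroups of order 6 are: {(0,0), (0,4), (2,0), (2,4), (4,0), (4,4)}; {(0,0), (1,0), (2,0), (3,0), (4,0), (5,0)}; {(0,0), (1,4), (2,0), (3,4), (4,0), (5,4)}.
So G has 3 subgroups of order 6.

3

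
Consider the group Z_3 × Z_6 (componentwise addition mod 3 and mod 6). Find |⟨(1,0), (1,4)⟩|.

9

|⟨(1,0)⟩| = 3 and |⟨(1,4)⟩| = 3, so |H| is a multiple of lcm(3, 3) = 3 and divides |G| = 18.
Closing under the operation: H = {(0,0), (0,2), (0,4), (1,0), (1,2), (1,4), (2,0), (2,2), (2,4)}, so |H| = 9.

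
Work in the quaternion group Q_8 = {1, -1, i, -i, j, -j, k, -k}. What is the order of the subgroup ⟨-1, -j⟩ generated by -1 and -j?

|⟨-1⟩| = 2 and |⟨-j⟩| = 4, so |H| is a multiple of lcm(2, 4) = 4 and divides |G| = 8.
Closing under the operation: H = {1, -1, j, -j}, so |H| = 4.

4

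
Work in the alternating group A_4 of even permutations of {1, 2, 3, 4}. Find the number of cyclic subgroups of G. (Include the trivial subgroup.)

A cyclic subgroup of order d is generated by each of its φ(d) elements of order d, so the cyclic subgroups of order d number (#elements of order d)/φ(d).
Cyclic subgroups by order — order 1: 1; order 2: 3; order 3: 4.
Total: 8.

8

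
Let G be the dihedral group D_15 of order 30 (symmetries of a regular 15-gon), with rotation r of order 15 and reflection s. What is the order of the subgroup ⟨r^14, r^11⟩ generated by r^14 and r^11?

15

|⟨r^14⟩| = 15 and |⟨r^11⟩| = 15, so |H| is a multiple of lcm(15, 15) = 15 and divides |G| = 30.
Closing under the operation: H = {e, r, r^2, r^3, r^4, r^5, r^6, r^7, r^8, r^9, r^10, r^11, r^12, r^13, r^14}, so |H| = 15.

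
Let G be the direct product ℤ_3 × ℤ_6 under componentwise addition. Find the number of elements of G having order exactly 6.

An element (a,b) has order lcm(ord(a), ord(b)); count pairs with lcm equal to 6.
Enumerating gives 8 such elements.

8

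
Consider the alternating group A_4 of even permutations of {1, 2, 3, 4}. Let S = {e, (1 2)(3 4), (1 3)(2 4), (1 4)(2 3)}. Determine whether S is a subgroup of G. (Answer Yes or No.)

|S| = 4 divides |G| = 12, consistent with Lagrange.
S contains the identity, every element's inverse is in S, and S is closed under ∘: it is a subgroup.

Yes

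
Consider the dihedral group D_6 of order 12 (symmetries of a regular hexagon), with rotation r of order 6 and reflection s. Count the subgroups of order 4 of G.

3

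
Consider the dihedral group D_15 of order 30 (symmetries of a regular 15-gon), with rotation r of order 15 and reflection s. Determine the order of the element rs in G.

2

Computing powers of rs: the smallest k with (rs)^k = e is k = 2.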